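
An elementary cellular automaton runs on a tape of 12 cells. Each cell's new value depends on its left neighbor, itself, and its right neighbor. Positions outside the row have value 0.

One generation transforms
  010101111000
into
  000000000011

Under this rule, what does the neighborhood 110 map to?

0

At position 8 the neighborhood is 110; the next row has 0 there.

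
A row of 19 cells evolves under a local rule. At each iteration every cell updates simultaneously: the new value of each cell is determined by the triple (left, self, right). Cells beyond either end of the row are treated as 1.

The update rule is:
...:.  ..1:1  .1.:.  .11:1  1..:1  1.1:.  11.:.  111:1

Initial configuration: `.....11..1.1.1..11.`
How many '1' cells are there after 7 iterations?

1...11.11.....111..
.1.11..1.1...111.11
...1.11...1.111..11
1.1..1.1.1..11.1111
...11.....111..1111
1.11.1...111.111111
..1...1.111..111111
count of 1: 11

11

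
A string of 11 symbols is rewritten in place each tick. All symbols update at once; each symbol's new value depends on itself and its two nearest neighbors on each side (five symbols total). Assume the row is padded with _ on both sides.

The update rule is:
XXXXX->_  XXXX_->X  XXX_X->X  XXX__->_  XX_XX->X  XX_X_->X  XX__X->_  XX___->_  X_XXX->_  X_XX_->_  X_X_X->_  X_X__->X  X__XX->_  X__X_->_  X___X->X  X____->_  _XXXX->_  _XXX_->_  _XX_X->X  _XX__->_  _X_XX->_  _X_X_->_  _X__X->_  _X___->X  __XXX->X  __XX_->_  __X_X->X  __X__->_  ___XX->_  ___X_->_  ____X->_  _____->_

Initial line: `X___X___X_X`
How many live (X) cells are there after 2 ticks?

tick 1: _XX__XX_X_X
tick 2: ______XX__X
count of X: 3

3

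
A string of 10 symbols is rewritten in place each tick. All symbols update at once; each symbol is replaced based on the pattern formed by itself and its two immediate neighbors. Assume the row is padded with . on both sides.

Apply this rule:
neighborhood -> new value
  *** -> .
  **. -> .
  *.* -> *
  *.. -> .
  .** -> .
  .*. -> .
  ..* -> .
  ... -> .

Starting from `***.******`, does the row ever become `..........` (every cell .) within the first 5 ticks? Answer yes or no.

...*......
..........
all cells are . at tick 2

yes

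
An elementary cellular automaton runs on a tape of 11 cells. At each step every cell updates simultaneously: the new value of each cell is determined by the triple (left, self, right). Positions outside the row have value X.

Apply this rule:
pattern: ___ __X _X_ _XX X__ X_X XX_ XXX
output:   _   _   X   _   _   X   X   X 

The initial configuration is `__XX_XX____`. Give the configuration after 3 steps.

step 1: ___XX_X____
step 2: ____XXX____
step 3: _____XX____

_____XX____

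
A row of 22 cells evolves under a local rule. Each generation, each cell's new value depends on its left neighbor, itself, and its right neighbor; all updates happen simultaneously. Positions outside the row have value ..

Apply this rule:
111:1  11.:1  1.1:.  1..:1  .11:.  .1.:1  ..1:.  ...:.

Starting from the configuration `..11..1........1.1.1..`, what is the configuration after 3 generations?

....11..11.....1.11..1

...11.11.......1.1.11.
....1..11......1.1..11
....11..11.....1.11..1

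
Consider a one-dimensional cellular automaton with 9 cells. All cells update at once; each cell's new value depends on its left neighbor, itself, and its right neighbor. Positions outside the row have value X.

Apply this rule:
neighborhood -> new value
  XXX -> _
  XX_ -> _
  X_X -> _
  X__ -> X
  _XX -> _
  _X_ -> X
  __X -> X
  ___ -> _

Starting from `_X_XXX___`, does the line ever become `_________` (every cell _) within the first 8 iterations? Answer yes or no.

no

iteration 1: _X____X_X
iteration 2: _XX__XX__
iteration 3: ___XX__XX
iteration 4: X_X__XX__
iteration 5: __XXX__XX
iteration 6: XX___XX__
iteration 7: __X_X__XX
iteration 8: XXX_XXX__
iteration 8 is XXX_XXX__, still not uniform _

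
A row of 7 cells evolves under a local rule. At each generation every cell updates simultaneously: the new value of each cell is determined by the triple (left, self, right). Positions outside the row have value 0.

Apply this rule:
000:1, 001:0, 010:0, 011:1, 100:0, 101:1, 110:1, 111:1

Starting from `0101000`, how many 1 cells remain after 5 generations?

6

0010011
1000011
0011011
1011111
0111111
count of 1: 6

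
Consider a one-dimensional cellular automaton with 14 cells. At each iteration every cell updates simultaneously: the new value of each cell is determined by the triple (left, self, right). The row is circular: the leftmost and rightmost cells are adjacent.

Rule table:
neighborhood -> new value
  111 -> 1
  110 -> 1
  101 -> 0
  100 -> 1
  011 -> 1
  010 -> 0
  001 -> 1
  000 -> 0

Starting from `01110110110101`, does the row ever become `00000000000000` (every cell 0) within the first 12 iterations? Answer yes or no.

no

01110110110000
11110110111000
11110110111101
11110110111101  (fixed point — unchanged through iteration 12)
iteration 12 is 11110110111101, still not uniform 0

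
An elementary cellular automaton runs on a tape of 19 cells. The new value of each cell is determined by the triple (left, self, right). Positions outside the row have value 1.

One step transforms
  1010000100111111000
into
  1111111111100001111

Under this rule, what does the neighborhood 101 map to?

At position 1 the neighborhood is 101; the next row has 1 there.

1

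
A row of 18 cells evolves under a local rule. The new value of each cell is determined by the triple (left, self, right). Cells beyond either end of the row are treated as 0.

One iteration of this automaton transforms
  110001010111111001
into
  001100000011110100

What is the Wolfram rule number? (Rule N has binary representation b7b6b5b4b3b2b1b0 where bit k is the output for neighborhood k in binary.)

145

position 10: 111 → 1  (bit 7 = 1)
position 1: 110 → 0  (bit 6 = 0)
position 6: 101 → 0  (bit 5 = 0)
position 2: 100 → 1  (bit 4 = 1)
position 0: 011 → 0  (bit 3 = 0)
position 5: 010 → 0  (bit 2 = 0)
position 4: 001 → 0  (bit 1 = 0)
position 3: 000 → 1  (bit 0 = 1)
bits b7..b0 = 10010001 = 145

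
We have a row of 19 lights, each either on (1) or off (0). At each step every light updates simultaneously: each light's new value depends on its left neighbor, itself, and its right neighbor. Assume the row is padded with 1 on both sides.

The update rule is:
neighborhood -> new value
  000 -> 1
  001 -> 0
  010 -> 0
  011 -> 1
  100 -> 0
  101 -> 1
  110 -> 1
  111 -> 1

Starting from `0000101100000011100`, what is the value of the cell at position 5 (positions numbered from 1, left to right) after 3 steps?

0110011101111011100
1110011111111111100
1110011111111111100
position 5 holds 0

0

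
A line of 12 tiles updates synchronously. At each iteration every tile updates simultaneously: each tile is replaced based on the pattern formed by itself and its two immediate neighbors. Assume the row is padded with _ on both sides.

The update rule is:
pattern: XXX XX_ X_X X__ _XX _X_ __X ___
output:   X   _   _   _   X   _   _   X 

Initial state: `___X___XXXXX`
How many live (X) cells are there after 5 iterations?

XX___X_XXXX_
X__X___XXX__
_____X_XX__X
XXXX___X____
XXX__X___XXX
count of X: 7

7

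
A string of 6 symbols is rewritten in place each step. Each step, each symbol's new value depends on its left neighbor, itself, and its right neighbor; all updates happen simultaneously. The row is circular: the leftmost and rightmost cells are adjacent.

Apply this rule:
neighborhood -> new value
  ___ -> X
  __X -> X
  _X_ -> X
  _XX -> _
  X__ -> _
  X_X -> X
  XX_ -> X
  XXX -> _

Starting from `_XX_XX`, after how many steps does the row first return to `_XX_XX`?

3

X_XX_X
XX_XX_
_XX_XX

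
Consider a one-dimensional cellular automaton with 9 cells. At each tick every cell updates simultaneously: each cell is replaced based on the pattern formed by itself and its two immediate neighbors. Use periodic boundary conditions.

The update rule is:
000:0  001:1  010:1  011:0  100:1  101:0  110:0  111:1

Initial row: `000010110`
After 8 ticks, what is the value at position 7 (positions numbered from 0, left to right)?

000110001
101001011
001111001
110110111
100000011
010000101
011001101
000110001
position 7 holds 0

0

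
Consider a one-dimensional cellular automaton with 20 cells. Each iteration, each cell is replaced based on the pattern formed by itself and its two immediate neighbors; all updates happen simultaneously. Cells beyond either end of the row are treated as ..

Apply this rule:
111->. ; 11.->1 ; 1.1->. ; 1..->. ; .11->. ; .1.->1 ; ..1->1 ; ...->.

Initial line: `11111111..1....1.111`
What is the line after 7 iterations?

.......1.11...11...1
......11..1..1.1..11
.....1.1.11.11.1.1.1
....11.1..1..1.1.1.1
...1.1.1.11.11.1.1.1
..11.1.1..1..1.1.1.1
.1.1.1.1.11.11.1.1.1

.1.1.1.1.11.11.1.1.1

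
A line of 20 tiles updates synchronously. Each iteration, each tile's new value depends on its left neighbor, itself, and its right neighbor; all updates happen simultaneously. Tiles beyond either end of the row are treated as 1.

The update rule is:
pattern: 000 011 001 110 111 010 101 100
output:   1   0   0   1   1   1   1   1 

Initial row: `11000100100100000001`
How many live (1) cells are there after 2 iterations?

11110110110111111100
11111011011011111110
count of 1: 16

16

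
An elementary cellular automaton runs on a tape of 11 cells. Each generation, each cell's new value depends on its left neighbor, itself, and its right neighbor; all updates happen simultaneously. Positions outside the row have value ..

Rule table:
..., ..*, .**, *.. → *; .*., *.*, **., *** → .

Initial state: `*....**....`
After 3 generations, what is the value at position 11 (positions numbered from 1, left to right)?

.*****.****
**.....*...
*.*****.***
position 11 holds *

*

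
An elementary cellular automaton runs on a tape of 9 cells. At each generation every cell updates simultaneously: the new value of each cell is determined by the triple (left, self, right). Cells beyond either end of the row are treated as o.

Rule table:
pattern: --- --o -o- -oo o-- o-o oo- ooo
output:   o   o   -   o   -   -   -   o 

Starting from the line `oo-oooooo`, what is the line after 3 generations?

o--oooooo
--ooooooo
-oooooooo

-oooooooo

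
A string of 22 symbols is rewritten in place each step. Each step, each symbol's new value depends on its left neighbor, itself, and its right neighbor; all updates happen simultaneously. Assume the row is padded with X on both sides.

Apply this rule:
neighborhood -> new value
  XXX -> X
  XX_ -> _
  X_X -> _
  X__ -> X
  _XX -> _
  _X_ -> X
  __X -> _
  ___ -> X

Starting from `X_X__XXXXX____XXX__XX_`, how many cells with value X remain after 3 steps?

12

step 1: __XX__XXX_XXX__X_X____
step 2: X___X__X___X_X_X_XXXX_
step 3: _XX_XX_XXX_X_X_X__XX__
count of X: 12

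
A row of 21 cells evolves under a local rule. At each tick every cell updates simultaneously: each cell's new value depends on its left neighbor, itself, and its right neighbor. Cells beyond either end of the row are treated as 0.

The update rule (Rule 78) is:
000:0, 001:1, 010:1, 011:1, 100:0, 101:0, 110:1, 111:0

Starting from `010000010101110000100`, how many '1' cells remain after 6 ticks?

110000110101010001100
110001110101010011100
110011010101010110100
110111010101010110100
110101010101010110100
110101010101010110100
count of 1: 11

11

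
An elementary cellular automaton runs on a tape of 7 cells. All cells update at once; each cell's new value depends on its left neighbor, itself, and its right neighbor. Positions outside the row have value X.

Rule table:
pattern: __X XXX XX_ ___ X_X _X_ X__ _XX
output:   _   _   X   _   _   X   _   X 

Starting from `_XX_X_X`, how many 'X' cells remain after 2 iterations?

4

_XX_X_X  (fixed point — unchanged through iteration 2)
count of X: 4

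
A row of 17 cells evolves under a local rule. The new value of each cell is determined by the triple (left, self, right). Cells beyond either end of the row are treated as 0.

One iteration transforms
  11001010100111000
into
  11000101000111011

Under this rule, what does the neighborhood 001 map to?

0

At position 3 the neighborhood is 001; the next row has 0 there.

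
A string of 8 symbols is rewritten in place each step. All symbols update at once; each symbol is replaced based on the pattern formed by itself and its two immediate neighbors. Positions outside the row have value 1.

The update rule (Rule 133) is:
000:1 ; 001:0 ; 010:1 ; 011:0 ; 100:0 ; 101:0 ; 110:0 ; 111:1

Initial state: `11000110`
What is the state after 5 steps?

10010000
00010110
01010000
01010110
01010000

01010000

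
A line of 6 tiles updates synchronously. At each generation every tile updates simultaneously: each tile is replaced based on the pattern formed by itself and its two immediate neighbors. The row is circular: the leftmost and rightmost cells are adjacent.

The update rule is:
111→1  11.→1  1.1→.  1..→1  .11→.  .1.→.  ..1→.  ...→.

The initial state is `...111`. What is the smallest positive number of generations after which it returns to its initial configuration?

6

generation 1: 1...11
generation 2: 11...1
generation 3: 111...
generation 4: .111..
generation 5: ..111.
generation 6: ...111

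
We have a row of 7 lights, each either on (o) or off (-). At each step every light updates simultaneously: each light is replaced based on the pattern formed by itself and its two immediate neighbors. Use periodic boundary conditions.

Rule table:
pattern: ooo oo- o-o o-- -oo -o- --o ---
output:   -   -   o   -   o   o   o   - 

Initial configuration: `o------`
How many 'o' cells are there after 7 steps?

o-----o
-----oo
----oo-
---oo--
--oo---
-oo----
oo-----
count of o: 2

2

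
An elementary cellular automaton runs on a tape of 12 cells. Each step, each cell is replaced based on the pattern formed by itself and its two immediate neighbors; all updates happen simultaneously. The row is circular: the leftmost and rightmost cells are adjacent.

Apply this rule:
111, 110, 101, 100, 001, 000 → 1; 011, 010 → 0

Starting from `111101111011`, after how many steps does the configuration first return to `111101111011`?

111110111101
111111011110
011111101111
101111110111
110111111011
111011111101
111101111110
011110111111
101111011111
110111101111
111011110111
111101111011

12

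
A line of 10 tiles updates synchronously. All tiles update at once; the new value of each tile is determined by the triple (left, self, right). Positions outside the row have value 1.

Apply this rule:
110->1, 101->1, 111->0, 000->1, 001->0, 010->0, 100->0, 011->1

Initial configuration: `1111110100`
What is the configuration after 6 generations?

0110101000

generation 1: 0000011000
generation 2: 0111011010
generation 3: 1101111101
generation 4: 0111000111
generation 5: 1101010100
generation 6: 0110101000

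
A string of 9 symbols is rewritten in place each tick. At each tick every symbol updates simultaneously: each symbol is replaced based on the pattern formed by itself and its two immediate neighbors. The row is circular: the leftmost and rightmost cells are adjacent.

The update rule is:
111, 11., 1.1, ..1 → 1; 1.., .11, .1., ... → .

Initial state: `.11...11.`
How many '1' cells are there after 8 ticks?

1.1..1.1.
.1..1.1.1
1..1.1.1.
..1.1.1.1
.1.1.1.1.
1.1.1.1..
.1.1.1..1
1.1.1..1.
count of 1: 4

4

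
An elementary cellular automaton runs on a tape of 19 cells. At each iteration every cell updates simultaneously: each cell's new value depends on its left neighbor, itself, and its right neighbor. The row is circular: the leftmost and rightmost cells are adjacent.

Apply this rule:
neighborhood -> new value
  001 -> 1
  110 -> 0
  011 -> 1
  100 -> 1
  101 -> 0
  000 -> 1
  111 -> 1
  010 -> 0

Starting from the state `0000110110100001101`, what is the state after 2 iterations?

1111100100011111000
1111011011111110111

1111011011111110111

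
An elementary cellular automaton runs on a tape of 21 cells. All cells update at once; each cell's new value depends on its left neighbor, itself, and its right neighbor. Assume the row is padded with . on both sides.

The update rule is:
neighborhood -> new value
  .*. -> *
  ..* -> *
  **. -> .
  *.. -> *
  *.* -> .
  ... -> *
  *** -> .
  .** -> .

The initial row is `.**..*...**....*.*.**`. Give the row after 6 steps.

***......**......****

*..******..*****.*...
***......**......****
...******..******....
***......**......****  (repeats step 2; period 2)
step 6: ***......**......****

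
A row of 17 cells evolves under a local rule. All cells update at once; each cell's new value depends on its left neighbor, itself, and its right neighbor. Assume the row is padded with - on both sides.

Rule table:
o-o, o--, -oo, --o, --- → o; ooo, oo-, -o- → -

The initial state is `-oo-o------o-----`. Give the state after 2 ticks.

o-o-oo-----oo----

oo-o-oooooo-ooooo
o-o-oo-----oo----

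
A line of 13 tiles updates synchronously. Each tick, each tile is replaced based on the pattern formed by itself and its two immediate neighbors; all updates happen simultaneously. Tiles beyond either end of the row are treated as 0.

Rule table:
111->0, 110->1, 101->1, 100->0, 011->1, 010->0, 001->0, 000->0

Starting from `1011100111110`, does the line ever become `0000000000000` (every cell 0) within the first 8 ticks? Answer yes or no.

yes

0110100100010
0111000000000
0101000000000
0010000000000
0000000000000
all cells are 0 at tick 5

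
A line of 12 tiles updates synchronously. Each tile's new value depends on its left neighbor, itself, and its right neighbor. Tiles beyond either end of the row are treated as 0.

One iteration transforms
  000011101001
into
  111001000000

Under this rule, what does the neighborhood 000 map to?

At position 0 the neighborhood is 000; the next row has 1 there.

1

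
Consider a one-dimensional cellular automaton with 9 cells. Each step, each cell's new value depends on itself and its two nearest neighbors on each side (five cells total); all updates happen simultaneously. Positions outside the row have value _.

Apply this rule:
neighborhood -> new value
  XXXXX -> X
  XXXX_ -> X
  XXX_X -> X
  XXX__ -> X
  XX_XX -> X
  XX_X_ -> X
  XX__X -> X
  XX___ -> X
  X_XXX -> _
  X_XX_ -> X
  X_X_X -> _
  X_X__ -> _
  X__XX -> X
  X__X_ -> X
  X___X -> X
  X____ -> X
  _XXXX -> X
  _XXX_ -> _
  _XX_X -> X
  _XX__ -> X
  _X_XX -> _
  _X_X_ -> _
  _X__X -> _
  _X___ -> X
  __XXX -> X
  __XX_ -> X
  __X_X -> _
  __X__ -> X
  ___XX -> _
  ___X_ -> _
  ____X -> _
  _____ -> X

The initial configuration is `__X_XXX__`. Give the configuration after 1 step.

______XXX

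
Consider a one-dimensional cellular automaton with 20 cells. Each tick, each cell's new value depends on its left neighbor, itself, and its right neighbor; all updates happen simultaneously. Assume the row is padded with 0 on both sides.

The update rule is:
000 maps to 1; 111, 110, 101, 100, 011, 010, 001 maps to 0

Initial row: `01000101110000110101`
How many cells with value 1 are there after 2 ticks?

00010000000110000000
11000111110000111111
count of 1: 13

13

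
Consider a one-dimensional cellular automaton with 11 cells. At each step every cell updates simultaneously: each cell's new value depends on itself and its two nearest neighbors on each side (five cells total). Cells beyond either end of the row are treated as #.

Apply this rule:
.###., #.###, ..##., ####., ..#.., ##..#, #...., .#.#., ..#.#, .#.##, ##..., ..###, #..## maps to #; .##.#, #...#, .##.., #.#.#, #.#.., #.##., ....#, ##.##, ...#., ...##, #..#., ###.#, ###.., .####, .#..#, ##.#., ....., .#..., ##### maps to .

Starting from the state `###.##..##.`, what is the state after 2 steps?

.#....###..
...#..##.##

...#..##.##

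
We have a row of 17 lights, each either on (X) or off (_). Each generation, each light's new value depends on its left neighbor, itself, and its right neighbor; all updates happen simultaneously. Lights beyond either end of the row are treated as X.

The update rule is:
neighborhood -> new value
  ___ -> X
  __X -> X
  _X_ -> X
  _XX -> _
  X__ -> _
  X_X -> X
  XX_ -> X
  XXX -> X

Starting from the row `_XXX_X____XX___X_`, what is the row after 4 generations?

X_XXXX_XXX_X_XXXX
XX_XXXX_XXXXX_XXX
XXX_XXXX_XXXXX_XX
XXXX_XXXX_XXXXX_X

XXXX_XXXX_XXXXX_X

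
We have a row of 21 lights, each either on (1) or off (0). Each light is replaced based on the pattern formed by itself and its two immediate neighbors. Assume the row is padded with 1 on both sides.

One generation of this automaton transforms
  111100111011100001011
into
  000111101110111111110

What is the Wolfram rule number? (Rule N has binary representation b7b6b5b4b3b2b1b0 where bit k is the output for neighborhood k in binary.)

127

position 0: 111 → 0  (bit 7 = 0)
position 3: 110 → 1  (bit 6 = 1)
position 9: 101 → 1  (bit 5 = 1)
position 4: 100 → 1  (bit 4 = 1)
position 6: 011 → 1  (bit 3 = 1)
position 17: 010 → 1  (bit 2 = 1)
position 5: 001 → 1  (bit 1 = 1)
position 14: 000 → 1  (bit 0 = 1)
bits b7..b0 = 01111111 = 127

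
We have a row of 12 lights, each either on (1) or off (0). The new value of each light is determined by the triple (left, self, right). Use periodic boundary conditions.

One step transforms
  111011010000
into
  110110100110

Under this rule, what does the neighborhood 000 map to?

At position 9 the neighborhood is 000; the next row has 1 there.

1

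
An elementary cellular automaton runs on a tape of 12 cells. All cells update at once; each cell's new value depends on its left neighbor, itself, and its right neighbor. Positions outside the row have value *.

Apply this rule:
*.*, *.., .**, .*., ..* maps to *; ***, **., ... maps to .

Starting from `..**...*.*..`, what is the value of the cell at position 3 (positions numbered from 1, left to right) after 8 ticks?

.

***.*.******
...****.....
*.**...*...*
.**.*.***.**
**.****..**.
..**...***.*
***.*.**..**
...****.***.
position 3 holds .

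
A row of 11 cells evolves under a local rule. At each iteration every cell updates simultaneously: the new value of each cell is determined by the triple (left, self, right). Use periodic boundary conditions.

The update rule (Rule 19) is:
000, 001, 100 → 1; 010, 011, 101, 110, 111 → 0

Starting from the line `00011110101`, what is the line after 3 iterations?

11100000000

11100000000
00011111111
11100000000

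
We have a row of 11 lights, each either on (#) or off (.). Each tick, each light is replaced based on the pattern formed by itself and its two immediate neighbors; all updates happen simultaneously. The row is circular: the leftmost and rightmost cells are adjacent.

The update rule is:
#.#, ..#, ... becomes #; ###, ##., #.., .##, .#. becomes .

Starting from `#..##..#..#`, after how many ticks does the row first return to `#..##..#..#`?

22

..#...#..#.
##..##..#..
...#...#..#
.##..##..#.
#...#...#..
..##..##..#
.#...#...#.
#..##..##..
..#...#...#
.#..##..##.
#..#...#...
..#..##..##
.#..#...#..
#..#..##..#
..#..#...#.
##..#..##..
...#..#...#
.##..#..##.
#...#..#...
..##..#..##
.#...#..#..
#..##..#..#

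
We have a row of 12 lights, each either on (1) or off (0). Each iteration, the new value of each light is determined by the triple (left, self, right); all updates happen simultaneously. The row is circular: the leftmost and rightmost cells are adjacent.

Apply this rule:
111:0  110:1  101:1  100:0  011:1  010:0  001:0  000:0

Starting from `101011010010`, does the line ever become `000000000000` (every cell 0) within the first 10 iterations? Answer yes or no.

010111100001
101100100000
011100000000
010100000000
001000000000
000000000000
all cells are 0 at iteration 6

yes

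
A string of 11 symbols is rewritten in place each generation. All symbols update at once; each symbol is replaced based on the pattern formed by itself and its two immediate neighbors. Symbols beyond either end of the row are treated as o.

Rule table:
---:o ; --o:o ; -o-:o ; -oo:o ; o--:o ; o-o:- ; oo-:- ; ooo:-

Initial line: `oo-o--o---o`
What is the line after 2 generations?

generation 1: ---oooooooo
generation 2: oooo-------

oooo-------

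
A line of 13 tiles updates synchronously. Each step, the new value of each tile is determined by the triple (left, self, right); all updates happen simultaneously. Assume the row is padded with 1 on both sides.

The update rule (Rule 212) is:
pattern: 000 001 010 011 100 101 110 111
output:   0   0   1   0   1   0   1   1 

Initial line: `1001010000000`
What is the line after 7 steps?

1101011000000
1101001100000
1101100110000
1100110011000
1110011001100
1111001100110
1111100110010

1111100110010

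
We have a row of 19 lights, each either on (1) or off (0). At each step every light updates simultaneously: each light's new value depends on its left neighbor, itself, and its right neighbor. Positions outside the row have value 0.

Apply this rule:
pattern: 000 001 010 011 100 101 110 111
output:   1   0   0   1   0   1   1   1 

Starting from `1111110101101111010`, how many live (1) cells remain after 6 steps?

18

1111111011111111100
1111111111111111101
1111111111111111110
1111111111111111110  (fixed point — unchanged through step 6)
count of 1: 18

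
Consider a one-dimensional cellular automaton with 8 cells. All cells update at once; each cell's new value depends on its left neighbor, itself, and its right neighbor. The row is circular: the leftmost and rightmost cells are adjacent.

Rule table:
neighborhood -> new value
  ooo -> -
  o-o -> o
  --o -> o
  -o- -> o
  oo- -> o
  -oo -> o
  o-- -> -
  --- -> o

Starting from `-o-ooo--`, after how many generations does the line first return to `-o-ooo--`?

oooo-o-o
---ooooo
-ooo---o
oo-o-ooo
-ooooo--
oo---o-o
-o-ooooo
oooo---o
---o-ooo
-ooooo-o
oo---ooo
-o-ooo--

12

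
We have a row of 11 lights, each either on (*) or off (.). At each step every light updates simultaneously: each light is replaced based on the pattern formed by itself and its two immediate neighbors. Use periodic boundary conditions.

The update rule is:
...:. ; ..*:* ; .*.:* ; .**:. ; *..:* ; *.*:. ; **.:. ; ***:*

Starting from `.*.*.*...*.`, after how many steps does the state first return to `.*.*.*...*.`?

31

**.*.**.***
*..*.....**
.****...*.*
..**.*.**.*
**...*....*
*.*.***..*.
*.*..*.***.
*.****..*..
*..**.*****
.**....****
...*..*.**.
..*****...*
**.***.*.**
*...*..*..*
.*.*******.
**..*****.*
*.**.***...
*.....*.*.*
.*...**.*..
***.*...**.
.*..**.*...
****...**..
.**.*.*..**
....*.***..
...**..*.*.
..*..***.**
*****.*....
.***..**..*
..*.**..***
***...**.*.
.*.*.*...*.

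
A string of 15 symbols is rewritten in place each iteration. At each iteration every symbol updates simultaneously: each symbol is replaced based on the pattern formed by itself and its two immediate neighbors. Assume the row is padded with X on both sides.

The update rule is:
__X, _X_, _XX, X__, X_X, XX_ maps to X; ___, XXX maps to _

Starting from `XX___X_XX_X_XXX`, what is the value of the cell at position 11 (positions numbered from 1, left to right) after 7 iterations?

_XX_XXXXXXXXX__
XXXXX_______XXX
____XX_____XX__
X__XXXX___XXXXX
XXXX__XX_XX____
___XXXXXXXXX__X
X_XX_______XXXX
position 11 holds _

_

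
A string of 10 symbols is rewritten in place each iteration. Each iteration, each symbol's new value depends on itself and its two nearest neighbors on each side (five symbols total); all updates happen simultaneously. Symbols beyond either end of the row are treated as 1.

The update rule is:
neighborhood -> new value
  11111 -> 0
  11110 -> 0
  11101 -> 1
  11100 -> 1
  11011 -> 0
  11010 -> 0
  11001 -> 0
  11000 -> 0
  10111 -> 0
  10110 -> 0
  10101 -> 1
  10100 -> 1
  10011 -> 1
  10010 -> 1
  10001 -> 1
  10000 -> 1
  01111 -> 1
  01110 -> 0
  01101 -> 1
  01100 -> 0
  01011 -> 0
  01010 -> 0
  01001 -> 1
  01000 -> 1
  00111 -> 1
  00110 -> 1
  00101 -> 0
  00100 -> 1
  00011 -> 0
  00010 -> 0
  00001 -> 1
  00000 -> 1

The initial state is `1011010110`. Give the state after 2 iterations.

1001010010
1010011100

1010011100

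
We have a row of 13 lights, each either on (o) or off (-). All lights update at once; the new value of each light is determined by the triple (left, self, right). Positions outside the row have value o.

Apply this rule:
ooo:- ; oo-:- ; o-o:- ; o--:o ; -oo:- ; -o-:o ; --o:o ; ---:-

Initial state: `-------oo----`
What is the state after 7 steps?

o-----o--o--o
-o---ooooooo-
-oo-o--------
----oo------o
o--o--o----o-
-ooooooo--oo-
--------oo---

--------oo---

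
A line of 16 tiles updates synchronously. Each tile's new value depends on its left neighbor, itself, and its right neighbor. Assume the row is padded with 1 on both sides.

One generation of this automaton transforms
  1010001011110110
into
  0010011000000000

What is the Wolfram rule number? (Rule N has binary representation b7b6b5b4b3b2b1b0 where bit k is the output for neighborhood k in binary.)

6

position 9: 111 → 0  (bit 7 = 0)
position 0: 110 → 0  (bit 6 = 0)
position 1: 101 → 0  (bit 5 = 0)
position 3: 100 → 0  (bit 4 = 0)
position 8: 011 → 0  (bit 3 = 0)
position 2: 010 → 1  (bit 2 = 1)
position 5: 001 → 1  (bit 1 = 1)
position 4: 000 → 0  (bit 0 = 0)
bits b7..b0 = 00000110 = 6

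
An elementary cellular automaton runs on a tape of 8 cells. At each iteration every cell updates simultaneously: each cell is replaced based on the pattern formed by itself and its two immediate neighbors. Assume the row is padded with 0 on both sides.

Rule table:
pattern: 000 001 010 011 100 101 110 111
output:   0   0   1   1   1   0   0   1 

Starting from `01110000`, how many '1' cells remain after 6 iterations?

01101000
01001100
01101010
01001011
01101010  (repeats iteration 3; period 2)
iteration 6: 01001011
count of 1: 4

4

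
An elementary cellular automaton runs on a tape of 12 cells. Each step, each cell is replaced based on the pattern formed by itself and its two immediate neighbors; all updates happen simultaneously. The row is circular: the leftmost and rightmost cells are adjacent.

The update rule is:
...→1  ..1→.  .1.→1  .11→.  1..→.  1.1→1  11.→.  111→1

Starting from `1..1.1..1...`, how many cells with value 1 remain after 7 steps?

6

step 1: 1..111..1.1.
step 2: 1...1...1111
step 3: ..1.1.1..111
step 4: ..11111...1.
step 5: 1..111..1.1.  (repeats step 1; period 4)
step 7: ..1.1.1..111
count of 1: 6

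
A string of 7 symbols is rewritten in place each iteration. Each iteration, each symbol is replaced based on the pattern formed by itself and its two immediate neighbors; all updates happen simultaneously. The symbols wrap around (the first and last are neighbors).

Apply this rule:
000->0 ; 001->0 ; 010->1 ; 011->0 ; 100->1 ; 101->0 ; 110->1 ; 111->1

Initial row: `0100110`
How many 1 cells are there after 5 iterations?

0110011
0011001
1001101
1100100
0110110
count of 1: 4

4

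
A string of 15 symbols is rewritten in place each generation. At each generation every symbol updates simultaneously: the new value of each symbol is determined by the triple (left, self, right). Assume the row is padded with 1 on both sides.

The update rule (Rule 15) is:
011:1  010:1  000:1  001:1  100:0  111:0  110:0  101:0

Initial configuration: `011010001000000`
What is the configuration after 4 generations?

010101101000100

generation 1: 010010111011111
generation 2: 010110100010000
generation 3: 010100101110111
generation 4: 010101101000100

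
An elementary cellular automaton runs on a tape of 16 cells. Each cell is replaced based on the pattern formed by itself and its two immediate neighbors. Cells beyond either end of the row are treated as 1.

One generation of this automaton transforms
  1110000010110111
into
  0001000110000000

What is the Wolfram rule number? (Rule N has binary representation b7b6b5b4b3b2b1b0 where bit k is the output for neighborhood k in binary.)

22

position 0: 111 → 0  (bit 7 = 0)
position 2: 110 → 0  (bit 6 = 0)
position 9: 101 → 0  (bit 5 = 0)
position 3: 100 → 1  (bit 4 = 1)
position 10: 011 → 0  (bit 3 = 0)
position 8: 010 → 1  (bit 2 = 1)
position 7: 001 → 1  (bit 1 = 1)
position 4: 000 → 0  (bit 0 = 0)
bits b7..b0 = 00010110 = 22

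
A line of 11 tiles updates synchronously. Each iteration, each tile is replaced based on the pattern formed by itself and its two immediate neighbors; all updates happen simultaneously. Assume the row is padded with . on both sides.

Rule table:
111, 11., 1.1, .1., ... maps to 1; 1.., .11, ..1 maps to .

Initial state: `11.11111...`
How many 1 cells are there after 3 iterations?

8

.11.1111.11
..11.1111.1
1..11.11111
count of 1: 8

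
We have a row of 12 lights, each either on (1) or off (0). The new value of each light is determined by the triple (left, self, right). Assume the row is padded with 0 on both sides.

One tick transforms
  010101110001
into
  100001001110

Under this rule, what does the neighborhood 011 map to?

At position 5 the neighborhood is 011; the next row has 1 there.

1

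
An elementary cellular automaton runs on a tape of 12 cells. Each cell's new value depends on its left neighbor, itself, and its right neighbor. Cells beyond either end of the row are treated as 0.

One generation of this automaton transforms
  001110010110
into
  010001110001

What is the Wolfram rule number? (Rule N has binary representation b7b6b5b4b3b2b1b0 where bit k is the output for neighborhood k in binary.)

position 3: 111 → 0  (bit 7 = 0)
position 4: 110 → 0  (bit 6 = 0)
position 8: 101 → 0  (bit 5 = 0)
position 5: 100 → 1  (bit 4 = 1)
position 2: 011 → 0  (bit 3 = 0)
position 7: 010 → 1  (bit 2 = 1)
position 1: 001 → 1  (bit 1 = 1)
position 0: 000 → 0  (bit 0 = 0)
bits b7..b0 = 00010110 = 22

22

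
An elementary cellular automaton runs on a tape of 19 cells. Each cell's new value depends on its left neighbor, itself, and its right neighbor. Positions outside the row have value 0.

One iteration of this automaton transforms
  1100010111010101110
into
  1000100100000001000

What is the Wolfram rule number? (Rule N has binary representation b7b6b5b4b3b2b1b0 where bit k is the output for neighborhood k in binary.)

position 8: 111 → 0  (bit 7 = 0)
position 1: 110 → 0  (bit 6 = 0)
position 6: 101 → 0  (bit 5 = 0)
position 2: 100 → 0  (bit 4 = 0)
position 0: 011 → 1  (bit 3 = 1)
position 5: 010 → 0  (bit 2 = 0)
position 4: 001 → 1  (bit 1 = 1)
position 3: 000 → 0  (bit 0 = 0)
bits b7..b0 = 00001010 = 10

10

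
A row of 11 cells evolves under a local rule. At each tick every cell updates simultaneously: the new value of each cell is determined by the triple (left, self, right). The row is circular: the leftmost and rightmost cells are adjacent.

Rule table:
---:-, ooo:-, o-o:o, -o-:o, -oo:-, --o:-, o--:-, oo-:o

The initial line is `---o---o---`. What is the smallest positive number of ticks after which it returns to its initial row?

1

tick 1: ---o---o---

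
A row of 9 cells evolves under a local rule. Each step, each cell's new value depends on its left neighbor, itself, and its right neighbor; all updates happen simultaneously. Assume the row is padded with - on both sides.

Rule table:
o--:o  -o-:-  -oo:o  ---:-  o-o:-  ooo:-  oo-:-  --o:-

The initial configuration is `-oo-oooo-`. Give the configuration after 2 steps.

-o--o---o
--o--o---

--o--o---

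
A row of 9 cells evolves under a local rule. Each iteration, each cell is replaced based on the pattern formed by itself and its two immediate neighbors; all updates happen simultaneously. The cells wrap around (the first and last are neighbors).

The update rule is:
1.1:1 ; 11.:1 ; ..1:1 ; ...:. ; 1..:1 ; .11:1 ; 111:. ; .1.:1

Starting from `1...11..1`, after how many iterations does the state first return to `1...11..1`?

11.111111
.111.....
11.11....
111111..1
.....1111
1...11..1

6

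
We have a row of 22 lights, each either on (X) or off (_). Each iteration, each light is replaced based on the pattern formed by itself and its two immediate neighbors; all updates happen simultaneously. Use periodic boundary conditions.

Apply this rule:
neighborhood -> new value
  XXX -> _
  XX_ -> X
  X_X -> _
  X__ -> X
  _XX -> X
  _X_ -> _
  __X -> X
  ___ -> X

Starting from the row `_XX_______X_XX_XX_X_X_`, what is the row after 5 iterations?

XXXXXXXXXX__XXXXX____X

iteration 1: XXXXXXXXXX__XX_XX____X
iteration 2: _________XXXXX_XXXXXXX
iteration 3: XXXXXXXXXX___X_X_____X
iteration 4: _________XXXX___XXXXXX
iteration 5: XXXXXXXXXX__XXXXX____X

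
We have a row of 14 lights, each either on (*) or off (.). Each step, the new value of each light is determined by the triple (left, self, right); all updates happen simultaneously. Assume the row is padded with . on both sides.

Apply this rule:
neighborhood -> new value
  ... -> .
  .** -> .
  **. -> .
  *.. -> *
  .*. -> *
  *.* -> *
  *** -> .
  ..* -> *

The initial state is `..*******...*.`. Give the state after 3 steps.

...*...*...*..

.*.......*.***
***.....***...
...*...*...*..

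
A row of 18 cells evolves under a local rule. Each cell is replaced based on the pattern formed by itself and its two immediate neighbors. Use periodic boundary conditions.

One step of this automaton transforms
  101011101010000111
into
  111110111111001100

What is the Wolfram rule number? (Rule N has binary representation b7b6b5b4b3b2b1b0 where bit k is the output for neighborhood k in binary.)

126

position 5: 111 → 0  (bit 7 = 0)
position 0: 110 → 1  (bit 6 = 1)
position 1: 101 → 1  (bit 5 = 1)
position 11: 100 → 1  (bit 4 = 1)
position 4: 011 → 1  (bit 3 = 1)
position 2: 010 → 1  (bit 2 = 1)
position 14: 001 → 1  (bit 1 = 1)
position 12: 000 → 0  (bit 0 = 0)
bits b7..b0 = 01111110 = 126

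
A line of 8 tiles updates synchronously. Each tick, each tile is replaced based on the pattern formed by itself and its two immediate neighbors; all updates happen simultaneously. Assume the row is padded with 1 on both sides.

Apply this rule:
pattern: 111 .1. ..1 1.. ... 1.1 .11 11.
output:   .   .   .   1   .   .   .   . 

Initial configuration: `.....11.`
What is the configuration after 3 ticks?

1.......
.1......
..1.....

..1.....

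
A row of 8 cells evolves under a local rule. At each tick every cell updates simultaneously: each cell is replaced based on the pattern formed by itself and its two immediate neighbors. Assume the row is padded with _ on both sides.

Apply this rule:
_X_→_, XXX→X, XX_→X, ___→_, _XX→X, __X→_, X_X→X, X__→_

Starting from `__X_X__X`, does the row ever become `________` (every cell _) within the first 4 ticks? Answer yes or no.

yes

tick 1: ___X____
tick 2: ________
all cells are _ at tick 2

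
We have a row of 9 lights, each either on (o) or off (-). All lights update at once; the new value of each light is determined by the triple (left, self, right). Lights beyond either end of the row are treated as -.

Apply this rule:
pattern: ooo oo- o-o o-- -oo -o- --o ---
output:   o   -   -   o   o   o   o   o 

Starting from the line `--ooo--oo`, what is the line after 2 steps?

oooo-ooo-
ooo--oo-o

ooo--oo-o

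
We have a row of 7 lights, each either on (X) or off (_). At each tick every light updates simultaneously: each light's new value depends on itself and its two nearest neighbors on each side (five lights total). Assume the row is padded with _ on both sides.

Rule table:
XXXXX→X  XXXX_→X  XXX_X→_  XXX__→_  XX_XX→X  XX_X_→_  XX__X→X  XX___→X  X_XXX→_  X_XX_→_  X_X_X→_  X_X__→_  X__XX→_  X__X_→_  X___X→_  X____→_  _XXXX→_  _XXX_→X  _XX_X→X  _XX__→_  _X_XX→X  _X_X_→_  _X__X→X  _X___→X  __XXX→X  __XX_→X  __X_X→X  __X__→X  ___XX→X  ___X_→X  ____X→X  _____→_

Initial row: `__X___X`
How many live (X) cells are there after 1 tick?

XXXX_XX
count of X: 6

6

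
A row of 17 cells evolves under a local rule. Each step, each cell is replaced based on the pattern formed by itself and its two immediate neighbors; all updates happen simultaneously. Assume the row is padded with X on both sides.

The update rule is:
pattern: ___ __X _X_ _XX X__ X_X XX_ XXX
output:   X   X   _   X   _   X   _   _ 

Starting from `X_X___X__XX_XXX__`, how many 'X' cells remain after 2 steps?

10

_X__XX__XX_XX___X
X__XX__XX_XX__XXX
count of X: 10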